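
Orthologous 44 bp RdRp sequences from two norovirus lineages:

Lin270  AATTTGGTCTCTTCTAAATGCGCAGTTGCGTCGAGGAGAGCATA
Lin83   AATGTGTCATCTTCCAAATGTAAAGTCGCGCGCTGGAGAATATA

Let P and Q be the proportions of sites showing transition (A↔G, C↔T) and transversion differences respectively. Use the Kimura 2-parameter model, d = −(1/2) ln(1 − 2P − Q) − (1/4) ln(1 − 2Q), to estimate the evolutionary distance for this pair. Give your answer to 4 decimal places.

Differing sites — 4:T/G (Tv); 7:G/T (Tv); 8:T/C (Ti); 9:C/A (Tv); 15:T/C (Ti); 21:C/T (Ti); 22:G/A (Ti); 23:C/A (Tv); 27:T/C (Ti); 31:T/C (Ti); 32:C/G (Tv); 33:G/C (Tv); 34:A/T (Tv); 40:G/A (Ti); 41:C/T (Ti).
Of the 15 differences, 8 transitions and 7 transversions over 44 sites: P = 8/44 = 0.181818, Q = 7/44 = 0.159091.
d = −0.5·ln(0.477273) − 0.25·ln(0.681818) = −0.5·(-0.739667) − 0.25·(-0.382993) = 0.4656.

0.4656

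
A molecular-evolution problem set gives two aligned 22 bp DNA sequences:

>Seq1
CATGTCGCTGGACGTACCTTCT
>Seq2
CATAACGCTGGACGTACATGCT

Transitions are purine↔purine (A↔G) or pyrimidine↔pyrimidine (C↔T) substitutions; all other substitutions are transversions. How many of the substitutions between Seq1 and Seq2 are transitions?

1

Mismatches occur at site 4 (G↔A, transition), site 5 (T↔A, transversion), site 18 (C↔A, transversion), site 20 (T↔G, transversion).
Of the 4 differences, 1 transition and 3 transversions, so the answer is 1.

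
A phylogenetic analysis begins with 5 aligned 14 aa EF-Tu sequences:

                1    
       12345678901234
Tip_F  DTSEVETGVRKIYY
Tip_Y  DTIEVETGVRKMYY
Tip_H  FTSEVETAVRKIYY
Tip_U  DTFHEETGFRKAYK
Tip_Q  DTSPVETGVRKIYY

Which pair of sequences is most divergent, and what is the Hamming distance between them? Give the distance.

8

Pairwise Hamming distances:
  Tip_F vs Tip_Y: 2
  Tip_F vs Tip_H: 2
  Tip_F vs Tip_U: 6
  Tip_F vs Tip_Q: 1
  Tip_Y vs Tip_H: 4
  Tip_Y vs Tip_U: 6
  Tip_Y vs Tip_Q: 3
  Tip_H vs Tip_U: 8
  Tip_H vs Tip_Q: 3
  Tip_U vs Tip_Q: 6
The largest is 8, between Tip_H and Tip_U.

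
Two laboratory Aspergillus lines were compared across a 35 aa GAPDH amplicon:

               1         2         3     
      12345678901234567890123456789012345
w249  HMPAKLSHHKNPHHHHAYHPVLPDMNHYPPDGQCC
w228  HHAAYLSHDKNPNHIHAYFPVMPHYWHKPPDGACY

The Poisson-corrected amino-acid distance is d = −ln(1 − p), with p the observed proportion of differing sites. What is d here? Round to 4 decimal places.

0.5108

The sequences differ at positions 2 (M/H), 3 (P/A), 5 (K/Y), 9 (H/D), 13 (H/N), 15 (H/I), 19 (H/F), 22 (L/M), 24 (D/H), 25 (M/Y), 26 (N/W), 28 (Y/K), 33 (Q/A), 35 (C/Y).
p = 14/35 = 0.400000.
d = −ln(1 − 0.400000) = −ln(0.600000) = 0.5108.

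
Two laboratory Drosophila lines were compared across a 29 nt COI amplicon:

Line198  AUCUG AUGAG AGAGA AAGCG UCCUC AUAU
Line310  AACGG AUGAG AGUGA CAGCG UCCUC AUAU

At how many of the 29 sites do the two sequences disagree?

4

Differing sites — 2:U/A; 4:U/G; 13:A/U; 16:A/C.
That gives 4 mismatches out of 29 aligned sites, so the Hamming distance is 4.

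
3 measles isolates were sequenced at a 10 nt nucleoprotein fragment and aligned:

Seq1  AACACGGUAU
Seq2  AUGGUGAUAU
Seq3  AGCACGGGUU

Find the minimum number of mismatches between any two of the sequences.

Pairwise Hamming distances:
  Seq1 vs Seq2: 5
  Seq1 vs Seq3: 3
  Seq2 vs Seq3: 7
The smallest is 3, between Seq1 and Seq3.

3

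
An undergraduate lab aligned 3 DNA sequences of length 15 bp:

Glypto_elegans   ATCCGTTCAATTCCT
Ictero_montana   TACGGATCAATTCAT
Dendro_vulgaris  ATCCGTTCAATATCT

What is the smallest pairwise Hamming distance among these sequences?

Pairwise Hamming distances:
  Glypto_elegans vs Ictero_montana: 5
  Glypto_elegans vs Dendro_vulgaris: 2
  Ictero_montana vs Dendro_vulgaris: 7
The smallest is 2, between Glypto_elegans and Dendro_vulgaris.

2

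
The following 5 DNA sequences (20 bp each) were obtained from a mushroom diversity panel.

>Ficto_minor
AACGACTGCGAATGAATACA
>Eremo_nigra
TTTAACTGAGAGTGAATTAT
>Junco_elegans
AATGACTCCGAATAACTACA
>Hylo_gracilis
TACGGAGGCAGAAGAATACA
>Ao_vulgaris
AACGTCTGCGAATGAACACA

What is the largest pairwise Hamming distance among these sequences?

14

Pairwise Hamming distances:
  Ficto_minor vs Eremo_nigra: 9
  Ficto_minor vs Junco_elegans: 4
  Ficto_minor vs Hylo_gracilis: 7
  Ficto_minor vs Ao_vulgaris: 2
  Eremo_nigra vs Junco_elegans: 11
  Eremo_nigra vs Hylo_gracilis: 14
  Eremo_nigra vs Ao_vulgaris: 11
  Junco_elegans vs Hylo_gracilis: 11
  Junco_elegans vs Ao_vulgaris: 6
  Hylo_gracilis vs Ao_vulgaris: 8
The largest is 14, between Eremo_nigra and Hylo_gracilis.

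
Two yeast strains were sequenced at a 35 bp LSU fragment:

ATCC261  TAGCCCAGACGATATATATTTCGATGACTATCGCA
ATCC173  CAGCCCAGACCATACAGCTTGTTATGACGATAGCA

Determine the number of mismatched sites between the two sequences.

10

The sequences differ at positions 1 (T/C), 11 (G/C), 15 (T/C), 17 (T/G), 18 (A/C), 21 (T/G), 22 (C/T), 23 (G/T), 29 (T/G), 32 (C/A).
That gives 10 mismatches out of 35 aligned sites, so the Hamming distance is 10.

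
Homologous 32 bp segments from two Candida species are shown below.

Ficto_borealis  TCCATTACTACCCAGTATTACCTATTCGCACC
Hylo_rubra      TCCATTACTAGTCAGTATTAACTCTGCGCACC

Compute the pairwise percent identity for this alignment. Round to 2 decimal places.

Mismatches occur at site 11 (C↔G), site 12 (C↔T), site 21 (C↔A), site 24 (A↔C), site 26 (T↔G).
27 of the 32 sites match, so the percent identity is 27/32 × 100 = 84.38%.

84.38%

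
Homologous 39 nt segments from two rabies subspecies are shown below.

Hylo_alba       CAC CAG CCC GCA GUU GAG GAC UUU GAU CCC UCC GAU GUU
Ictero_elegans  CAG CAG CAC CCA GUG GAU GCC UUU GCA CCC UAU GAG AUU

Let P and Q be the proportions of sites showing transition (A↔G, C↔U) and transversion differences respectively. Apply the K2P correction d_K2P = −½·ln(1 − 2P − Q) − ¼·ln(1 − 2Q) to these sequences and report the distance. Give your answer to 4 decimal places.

The sequences differ at positions 3 (C/G, transversion), 8 (C/A, transversion), 10 (G/C, transversion), 15 (U/G, transversion), 18 (G/U, transversion), 20 (A/C, transversion), 26 (A/C, transversion), 27 (U/A, transversion), 32 (C/A, transversion), 33 (C/U, transition), 36 (U/G, transversion), 37 (G/A, transition).
Of the 12 differences, 2 transitions and 10 transversions over 39 sites: P = 2/39 = 0.051282, Q = 10/39 = 0.256410.
d = −0.5·ln(0.641026) − 0.25·ln(0.487180) = −0.5·(-0.444685) − 0.25·(-0.719122) = 0.4021.

0.4021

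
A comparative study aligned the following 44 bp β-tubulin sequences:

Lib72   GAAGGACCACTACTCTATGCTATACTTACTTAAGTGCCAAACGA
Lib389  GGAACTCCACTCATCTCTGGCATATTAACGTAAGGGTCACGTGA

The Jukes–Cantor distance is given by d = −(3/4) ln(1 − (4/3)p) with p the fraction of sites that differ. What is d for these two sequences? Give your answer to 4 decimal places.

0.5429

Mismatches occur at site 2 (A/G), site 4 (G/A), site 5 (G/C), site 6 (A/T), site 12 (A/C), site 13 (C/A), site 17 (A/C), site 20 (C/G), site 21 (T/C), site 25 (C/T), site 27 (T/A), site 30 (T/G), site 35 (T/G), site 37 (C/T), site 40 (A/C), site 41 (A/G), site 42 (C/T).
p = 17/44 = 0.386364.
d = −0.75 · ln(1 − (4/3)·0.386364) = −0.75 · ln(0.484848) = −0.75 · (-0.723920) = 0.5429.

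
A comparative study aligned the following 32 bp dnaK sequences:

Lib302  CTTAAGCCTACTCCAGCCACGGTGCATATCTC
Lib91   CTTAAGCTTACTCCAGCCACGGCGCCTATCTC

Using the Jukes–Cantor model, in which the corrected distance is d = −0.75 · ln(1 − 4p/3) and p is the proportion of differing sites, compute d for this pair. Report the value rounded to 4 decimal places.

Differing sites — 8:C/T; 23:T/C; 26:A/C.
p = 3/32 = 0.093750.
d = −0.75 · ln(1 − (4/3)·0.093750) = −0.75 · ln(0.875000) = −0.75 · (-0.133531) = 0.1001.

0.1001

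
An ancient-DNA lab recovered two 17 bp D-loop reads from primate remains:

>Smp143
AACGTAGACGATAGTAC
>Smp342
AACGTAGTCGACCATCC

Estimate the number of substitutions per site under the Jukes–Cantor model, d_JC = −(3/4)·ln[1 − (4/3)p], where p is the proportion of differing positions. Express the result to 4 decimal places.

0.3734

The sequences differ at positions 8 (A/T), 12 (T/C), 13 (A/C), 14 (G/A), 16 (A/C).
p = 5/17 = 0.294118.
d = −0.75 · ln(1 − (4/3)·0.294118) = −0.75 · ln(0.607843) = −0.75 · (-0.497839) = 0.3734.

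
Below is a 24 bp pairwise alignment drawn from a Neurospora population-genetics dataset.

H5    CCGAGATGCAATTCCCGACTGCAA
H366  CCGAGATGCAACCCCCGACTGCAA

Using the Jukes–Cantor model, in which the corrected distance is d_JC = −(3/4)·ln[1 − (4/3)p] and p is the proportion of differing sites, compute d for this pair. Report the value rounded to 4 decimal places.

0.0883

Differing sites — 12:T/C; 13:T/C.
p = 2/24 = 0.083333.
d = −0.75 · ln(1 − (4/3)·0.083333) = −0.75 · ln(0.888889) = −0.75 · (-0.117783) = 0.0883.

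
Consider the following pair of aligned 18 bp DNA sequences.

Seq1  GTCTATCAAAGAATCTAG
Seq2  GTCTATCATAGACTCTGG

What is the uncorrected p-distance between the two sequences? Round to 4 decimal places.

0.1667

The sequences differ at positions 9 (A/T), 13 (A/C), 17 (A/G).
There are 3 differences over 18 sites, so p = 3/18 = 0.1667.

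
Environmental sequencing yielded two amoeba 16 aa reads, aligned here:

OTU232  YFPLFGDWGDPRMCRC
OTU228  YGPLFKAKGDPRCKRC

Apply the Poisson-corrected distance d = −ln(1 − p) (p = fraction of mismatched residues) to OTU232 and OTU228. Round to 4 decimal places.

0.4700

Differing sites — 2:F/G; 6:G/K; 7:D/A; 8:W/K; 13:M/C; 14:C/K.
p = 6/16 = 0.375000.
d = −ln(1 − 0.375000) = −ln(0.625000) = 0.4700.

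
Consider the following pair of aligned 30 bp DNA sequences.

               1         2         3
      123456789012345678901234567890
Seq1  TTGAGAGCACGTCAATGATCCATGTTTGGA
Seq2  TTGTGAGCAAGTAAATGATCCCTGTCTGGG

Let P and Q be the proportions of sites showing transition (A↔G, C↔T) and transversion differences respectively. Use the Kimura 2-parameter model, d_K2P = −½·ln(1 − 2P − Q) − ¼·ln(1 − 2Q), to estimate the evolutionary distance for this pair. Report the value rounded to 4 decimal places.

The sequences differ at positions 4 (A/T, transversion), 10 (C/A, transversion), 13 (C/A, transversion), 22 (A/C, transversion), 26 (T/C, transition), 30 (A/G, transition).
Of the 6 differences, 2 transitions and 4 transversions over 30 sites: P = 2/30 = 0.066667, Q = 4/30 = 0.133333.
d = −0.5·ln(0.733333) − 0.25·ln(0.733334) = −0.5·(-0.310155) − 0.25·(-0.310154) = 0.2326.

0.2326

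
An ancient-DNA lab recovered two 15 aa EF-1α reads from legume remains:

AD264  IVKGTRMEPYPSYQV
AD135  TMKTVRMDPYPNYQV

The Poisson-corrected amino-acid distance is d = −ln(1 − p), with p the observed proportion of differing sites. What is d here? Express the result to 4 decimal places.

Mismatches occur at site 1 (I↔T), site 2 (V↔M), site 4 (G↔T), site 5 (T↔V), site 8 (E↔D), site 12 (S↔N).
p = 6/15 = 0.400000.
d = −ln(1 − 0.400000) = −ln(0.600000) = 0.5108.

0.5108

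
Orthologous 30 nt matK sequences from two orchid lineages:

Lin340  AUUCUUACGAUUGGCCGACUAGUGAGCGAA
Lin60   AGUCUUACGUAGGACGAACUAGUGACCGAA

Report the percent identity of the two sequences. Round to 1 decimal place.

73.3%

The sequences differ at positions 2 (U/G), 10 (A/U), 11 (U/A), 12 (U/G), 14 (G/A), 16 (C/G), 17 (G/A), 26 (G/C).
22 of the 30 sites match, so the percent identity is 22/30 × 100 = 73.3%.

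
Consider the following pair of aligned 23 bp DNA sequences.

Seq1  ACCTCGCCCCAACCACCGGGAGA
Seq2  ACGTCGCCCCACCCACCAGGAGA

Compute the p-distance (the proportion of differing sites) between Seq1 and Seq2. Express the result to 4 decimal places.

The sequences differ at positions 3 (C/G), 12 (A/C), 18 (G/A).
There are 3 differences over 23 sites, so p = 3/23 = 0.1304.

0.1304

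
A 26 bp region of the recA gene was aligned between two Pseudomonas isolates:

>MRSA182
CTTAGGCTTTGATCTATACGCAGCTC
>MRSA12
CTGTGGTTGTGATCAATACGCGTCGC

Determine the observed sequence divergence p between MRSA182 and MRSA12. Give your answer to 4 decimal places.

0.3077

The sequences differ at positions 3 (T/G), 4 (A/T), 7 (C/T), 9 (T/G), 15 (T/A), 22 (A/G), 23 (G/T), 25 (T/G).
There are 8 differences over 26 sites, so p = 8/26 = 0.3077.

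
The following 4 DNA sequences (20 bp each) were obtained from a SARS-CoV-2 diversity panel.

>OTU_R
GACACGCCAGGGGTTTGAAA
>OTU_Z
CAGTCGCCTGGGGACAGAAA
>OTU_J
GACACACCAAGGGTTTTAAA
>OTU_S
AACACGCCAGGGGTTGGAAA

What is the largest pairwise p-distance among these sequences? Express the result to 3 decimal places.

Pairwise Hamming distances:
  OTU_R vs OTU_Z: 7
  OTU_R vs OTU_J: 3
  OTU_R vs OTU_S: 2
  OTU_Z vs OTU_J: 10
  OTU_Z vs OTU_S: 7
  OTU_J vs OTU_S: 5
The largest is 10 mismatches, between OTU_Z and OTU_J; p = 10/20 = 0.500.

0.500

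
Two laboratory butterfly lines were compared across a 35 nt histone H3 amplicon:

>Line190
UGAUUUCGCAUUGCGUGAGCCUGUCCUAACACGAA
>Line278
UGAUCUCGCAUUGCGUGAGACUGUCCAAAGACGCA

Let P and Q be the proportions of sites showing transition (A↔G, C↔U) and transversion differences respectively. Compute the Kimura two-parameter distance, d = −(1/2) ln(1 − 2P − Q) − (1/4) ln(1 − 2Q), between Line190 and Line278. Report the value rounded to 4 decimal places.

0.1589

Mismatches occur at site 5 (U↔C, transition), site 20 (C↔A, transversion), site 27 (U↔A, transversion), site 30 (C↔G, transversion), site 34 (A↔C, transversion).
Of the 5 differences, 1 transition and 4 transversions over 35 sites: P = 1/35 = 0.028571, Q = 4/35 = 0.114286.
d = −0.5·ln(0.828572) − 0.25·ln(0.771428) = −0.5·(-0.188052) − 0.25·(-0.259512) = 0.1589.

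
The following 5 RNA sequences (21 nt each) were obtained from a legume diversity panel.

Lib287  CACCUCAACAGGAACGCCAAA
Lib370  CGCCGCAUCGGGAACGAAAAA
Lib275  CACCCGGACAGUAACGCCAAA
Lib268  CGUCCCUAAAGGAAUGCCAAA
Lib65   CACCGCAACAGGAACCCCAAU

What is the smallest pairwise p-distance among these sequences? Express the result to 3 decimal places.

Pairwise Hamming distances:
  Lib287 vs Lib370: 6
  Lib287 vs Lib275: 4
  Lib287 vs Lib268: 6
  Lib287 vs Lib65: 3
  Lib370 vs Lib275: 9
  Lib370 vs Lib268: 9
  Lib370 vs Lib65: 7
  Lib275 vs Lib268: 7
  Lib275 vs Lib65: 6
  Lib268 vs Lib65: 8
The smallest is 3 mismatches, between Lib287 and Lib65; p = 3/21 = 0.143.

0.143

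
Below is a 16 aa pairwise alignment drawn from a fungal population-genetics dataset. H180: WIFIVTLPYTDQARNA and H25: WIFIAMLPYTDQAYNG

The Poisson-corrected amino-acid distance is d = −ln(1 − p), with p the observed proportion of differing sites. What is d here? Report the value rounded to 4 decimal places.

0.2877

The sequences differ at positions 5 (V/A), 6 (T/M), 14 (R/Y), 16 (A/G).
p = 4/16 = 0.250000.
d = −ln(1 − 0.250000) = −ln(0.750000) = 0.2877.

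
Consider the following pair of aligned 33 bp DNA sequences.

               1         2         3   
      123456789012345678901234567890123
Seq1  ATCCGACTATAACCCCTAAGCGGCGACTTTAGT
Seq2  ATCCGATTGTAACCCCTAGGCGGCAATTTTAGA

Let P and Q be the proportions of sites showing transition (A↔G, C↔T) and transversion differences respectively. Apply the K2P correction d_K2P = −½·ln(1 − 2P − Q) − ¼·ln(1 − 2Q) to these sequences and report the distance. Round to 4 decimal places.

Mismatches occur at site 7 (C/T, transition), site 9 (A/G, transition), site 19 (A/G, transition), site 25 (G/A, transition), site 27 (C/T, transition), site 33 (T/A, transversion).
Of the 6 differences, 5 transitions and 1 transversion over 33 sites: P = 5/33 = 0.151515, Q = 1/33 = 0.030303.
d = −0.5·ln(0.666667) − 0.25·ln(0.939394) = −0.5·(-0.405465) − 0.25·(-0.062520) = 0.2184.

0.2184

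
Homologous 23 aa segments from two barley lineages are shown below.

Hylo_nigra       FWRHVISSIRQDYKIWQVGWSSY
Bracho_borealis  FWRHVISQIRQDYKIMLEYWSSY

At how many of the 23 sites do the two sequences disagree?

Mismatches occur at site 8 (S↔Q), site 16 (W↔M), site 17 (Q↔L), site 18 (V↔E), site 19 (G↔Y).
That gives 5 mismatches out of 23 aligned sites, so the Hamming distance is 5.

5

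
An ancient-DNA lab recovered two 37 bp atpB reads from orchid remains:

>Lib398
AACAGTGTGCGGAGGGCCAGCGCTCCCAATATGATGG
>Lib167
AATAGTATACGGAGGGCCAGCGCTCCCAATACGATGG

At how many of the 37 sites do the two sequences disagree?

Mismatches occur at site 3 (C→T), site 7 (G→A), site 9 (G→A), site 32 (T→C).
That gives 4 mismatches out of 37 aligned sites, so the Hamming distance is 4.

4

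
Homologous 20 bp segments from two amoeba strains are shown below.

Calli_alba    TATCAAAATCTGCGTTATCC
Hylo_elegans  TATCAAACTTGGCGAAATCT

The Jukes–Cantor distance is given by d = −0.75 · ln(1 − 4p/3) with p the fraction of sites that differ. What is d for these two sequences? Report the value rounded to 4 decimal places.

Differing sites — 8:A/C; 10:C/T; 11:T/G; 15:T/A; 16:T/A; 20:C/T.
p = 6/20 = 0.300000.
d = −0.75 · ln(1 − (4/3)·0.300000) = −0.75 · ln(0.600000) = −0.75 · (-0.510826) = 0.3831.

0.3831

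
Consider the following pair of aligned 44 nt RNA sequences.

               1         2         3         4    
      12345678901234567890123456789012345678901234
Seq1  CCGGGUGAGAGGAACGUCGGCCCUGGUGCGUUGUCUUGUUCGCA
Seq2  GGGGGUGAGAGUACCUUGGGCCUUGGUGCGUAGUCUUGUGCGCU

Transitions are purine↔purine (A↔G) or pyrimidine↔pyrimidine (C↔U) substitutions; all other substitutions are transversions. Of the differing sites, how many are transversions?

Mismatches occur at site 1 (C→G, transversion), site 2 (C→G, transversion), site 12 (G→U, transversion), site 14 (A→C, transversion), site 16 (G→U, transversion), site 18 (C→G, transversion), site 23 (C→U, transition), site 32 (U→A, transversion), site 40 (U→G, transversion), site 44 (A→U, transversion).
Of the 10 differences, 1 transition and 9 transversions, so the answer is 9.

9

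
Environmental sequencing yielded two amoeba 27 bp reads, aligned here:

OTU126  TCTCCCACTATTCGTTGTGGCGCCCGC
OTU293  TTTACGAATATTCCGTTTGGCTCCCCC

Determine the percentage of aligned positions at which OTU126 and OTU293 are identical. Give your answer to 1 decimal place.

Mismatches occur at site 2 (C/T), site 4 (C/A), site 6 (C/G), site 8 (C/A), site 14 (G/C), site 15 (T/G), site 17 (G/T), site 22 (G/T), site 26 (G/C).
18 of the 27 sites match, so the percent identity is 18/27 × 100 = 66.7%.

66.7%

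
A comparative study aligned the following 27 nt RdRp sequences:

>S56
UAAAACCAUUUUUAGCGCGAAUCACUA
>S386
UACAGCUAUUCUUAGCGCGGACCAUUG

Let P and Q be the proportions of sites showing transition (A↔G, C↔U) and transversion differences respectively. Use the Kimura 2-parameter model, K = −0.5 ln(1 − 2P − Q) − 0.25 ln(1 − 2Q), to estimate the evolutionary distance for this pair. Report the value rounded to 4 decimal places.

Differing sites — 3:A/C (Tv); 5:A/G (Ti); 7:C/U (Ti); 11:U/C (Ti); 20:A/G (Ti); 22:U/C (Ti); 25:C/U (Ti); 27:A/G (Ti).
Of the 8 differences, 7 transitions and 1 transversion over 27 sites: P = 7/27 = 0.259259, Q = 1/27 = 0.037037.
d = −0.5·ln(0.444445) − 0.25·ln(0.925926) = −0.5·(-0.810929) − 0.25·(-0.076961) = 0.4247.

0.4247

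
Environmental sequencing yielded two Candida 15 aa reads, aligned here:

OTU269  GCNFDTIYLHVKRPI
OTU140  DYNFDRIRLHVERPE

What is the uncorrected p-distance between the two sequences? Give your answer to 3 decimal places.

Differing sites — 1:G/D; 2:C/Y; 6:T/R; 8:Y/R; 12:K/E; 15:I/E.
There are 6 differences over 15 sites, so p = 6/15 = 0.400.

0.400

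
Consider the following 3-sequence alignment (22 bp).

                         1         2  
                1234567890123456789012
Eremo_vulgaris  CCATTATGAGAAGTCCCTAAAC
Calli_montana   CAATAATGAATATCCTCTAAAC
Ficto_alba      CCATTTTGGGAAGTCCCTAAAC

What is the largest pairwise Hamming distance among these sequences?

Pairwise Hamming distances:
  Eremo_vulgaris vs Calli_montana: 7
  Eremo_vulgaris vs Ficto_alba: 2
  Calli_montana vs Ficto_alba: 9
The largest is 9, between Calli_montana and Ficto_alba.

9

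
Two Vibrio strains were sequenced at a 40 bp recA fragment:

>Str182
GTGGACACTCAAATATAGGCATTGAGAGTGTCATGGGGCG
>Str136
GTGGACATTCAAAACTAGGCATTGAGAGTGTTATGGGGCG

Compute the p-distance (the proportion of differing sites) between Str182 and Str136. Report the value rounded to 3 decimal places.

0.100

Mismatches occur at site 8 (C/T), site 14 (T/A), site 15 (A/C), site 32 (C/T).
There are 4 differences over 40 sites, so p = 4/40 = 0.100.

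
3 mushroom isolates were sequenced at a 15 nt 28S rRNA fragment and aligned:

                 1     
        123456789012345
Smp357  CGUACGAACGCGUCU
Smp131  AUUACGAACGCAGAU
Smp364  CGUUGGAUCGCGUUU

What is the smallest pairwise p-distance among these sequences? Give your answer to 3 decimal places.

Pairwise Hamming distances:
  Smp357 vs Smp131: 5
  Smp357 vs Smp364: 4
  Smp131 vs Smp364: 8
The smallest is 4 mismatches, between Smp357 and Smp364; p = 4/15 = 0.267.

0.267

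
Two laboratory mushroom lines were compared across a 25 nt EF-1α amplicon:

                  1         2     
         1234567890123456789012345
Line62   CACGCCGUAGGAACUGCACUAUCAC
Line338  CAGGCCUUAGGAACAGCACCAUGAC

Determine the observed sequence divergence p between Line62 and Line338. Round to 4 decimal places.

0.2000

Mismatches occur at site 3 (C↔G), site 7 (G↔U), site 15 (U↔A), site 20 (U↔C), site 23 (C↔G).
There are 5 differences over 25 sites, so p = 5/25 = 0.2000.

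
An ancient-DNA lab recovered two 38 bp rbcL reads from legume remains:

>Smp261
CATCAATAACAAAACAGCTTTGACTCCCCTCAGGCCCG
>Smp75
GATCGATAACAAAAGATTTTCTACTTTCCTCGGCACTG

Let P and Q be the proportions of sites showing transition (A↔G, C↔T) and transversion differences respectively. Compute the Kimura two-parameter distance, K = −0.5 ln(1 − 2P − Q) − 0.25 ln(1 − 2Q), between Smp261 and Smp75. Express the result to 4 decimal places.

0.4685

Differing sites — 1:C/G (Tv); 5:A/G (Ti); 15:C/G (Tv); 17:G/T (Tv); 18:C/T (Ti); 21:T/C (Ti); 22:G/T (Tv); 26:C/T (Ti); 27:C/T (Ti); 32:A/G (Ti); 34:G/C (Tv); 35:C/A (Tv); 37:C/T (Ti).
Of the 13 differences, 7 transitions and 6 transversions over 38 sites: P = 7/38 = 0.184211, Q = 6/38 = 0.157895.
d = −0.5·ln(0.473683) − 0.25·ln(0.684210) = −0.5·(-0.747217) − 0.25·(-0.379490) = 0.4685.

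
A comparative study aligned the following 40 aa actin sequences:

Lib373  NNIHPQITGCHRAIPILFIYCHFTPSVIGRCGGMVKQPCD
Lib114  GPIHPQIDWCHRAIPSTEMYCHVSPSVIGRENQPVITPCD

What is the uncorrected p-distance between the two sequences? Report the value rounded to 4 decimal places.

Differing sites — 1:N/G; 2:N/P; 8:T/D; 9:G/W; 16:I/S; 17:L/T; 18:F/E; 19:I/M; 23:F/V; 24:T/S; 31:C/E; 32:G/N; 33:G/Q; 34:M/P; 36:K/I; 37:Q/T.
There are 16 differences over 40 sites, so p = 16/40 = 0.4000.

0.4000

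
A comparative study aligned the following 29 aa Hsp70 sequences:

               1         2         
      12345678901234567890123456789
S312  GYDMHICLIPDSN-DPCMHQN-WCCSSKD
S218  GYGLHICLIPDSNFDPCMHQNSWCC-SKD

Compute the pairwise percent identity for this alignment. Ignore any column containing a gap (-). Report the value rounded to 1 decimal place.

Excluding the 3 gap columns leaves 26 comparable sites.
The sequences differ at positions 3 (D/G), 4 (M/L).
24 of the 26 comparable sites match, so the percent identity is 24/26 × 100 = 92.3%.

92.3%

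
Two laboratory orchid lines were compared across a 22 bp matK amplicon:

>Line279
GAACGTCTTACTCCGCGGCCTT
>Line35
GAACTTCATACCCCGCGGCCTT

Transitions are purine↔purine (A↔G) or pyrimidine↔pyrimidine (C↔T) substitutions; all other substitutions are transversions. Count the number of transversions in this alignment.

The sequences differ at positions 5 (G/T, transversion), 8 (T/A, transversion), 12 (T/C, transition).
Of the 3 differences, 1 transition and 2 transversions, so the answer is 2.

2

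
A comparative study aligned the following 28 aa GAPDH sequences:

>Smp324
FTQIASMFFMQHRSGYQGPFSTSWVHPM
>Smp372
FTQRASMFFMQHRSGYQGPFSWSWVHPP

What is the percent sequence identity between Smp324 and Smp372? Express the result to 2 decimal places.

The sequences differ at positions 4 (I/R), 22 (T/W), 28 (M/P).
25 of the 28 sites match, so the percent identity is 25/28 × 100 = 89.29%.

89.29%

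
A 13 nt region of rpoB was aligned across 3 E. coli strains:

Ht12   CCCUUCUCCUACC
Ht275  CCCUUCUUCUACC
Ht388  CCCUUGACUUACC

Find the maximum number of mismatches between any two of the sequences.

Pairwise Hamming distances:
  Ht12 vs Ht275: 1
  Ht12 vs Ht388: 3
  Ht275 vs Ht388: 4
The largest is 4, between Ht275 and Ht388.

4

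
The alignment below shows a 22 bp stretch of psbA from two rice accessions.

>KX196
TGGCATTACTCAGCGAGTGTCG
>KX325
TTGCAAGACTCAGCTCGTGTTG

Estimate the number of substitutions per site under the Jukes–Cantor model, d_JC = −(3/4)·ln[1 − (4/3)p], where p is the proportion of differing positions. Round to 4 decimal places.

0.3390

Differing sites — 2:G/T; 6:T/A; 7:T/G; 15:G/T; 16:A/C; 21:C/T.
p = 6/22 = 0.272727.
d = −0.75 · ln(1 − (4/3)·0.272727) = −0.75 · ln(0.636364) = −0.75 · (-0.451985) = 0.3390.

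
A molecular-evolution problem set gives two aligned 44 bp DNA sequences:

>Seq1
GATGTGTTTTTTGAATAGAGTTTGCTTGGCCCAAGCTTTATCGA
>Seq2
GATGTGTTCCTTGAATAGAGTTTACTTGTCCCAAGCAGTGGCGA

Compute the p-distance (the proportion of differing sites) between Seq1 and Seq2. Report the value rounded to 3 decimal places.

Differing sites — 9:T/C; 10:T/C; 24:G/A; 29:G/T; 37:T/A; 38:T/G; 40:A/G; 41:T/G.
There are 8 differences over 44 sites, so p = 8/44 = 0.182.

0.182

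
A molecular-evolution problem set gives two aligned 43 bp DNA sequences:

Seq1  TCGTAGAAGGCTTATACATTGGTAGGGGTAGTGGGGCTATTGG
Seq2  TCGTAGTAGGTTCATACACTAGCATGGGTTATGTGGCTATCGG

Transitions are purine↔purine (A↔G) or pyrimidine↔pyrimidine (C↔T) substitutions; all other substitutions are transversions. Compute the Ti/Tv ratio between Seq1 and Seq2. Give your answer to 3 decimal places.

1.750

The sequences differ at positions 7 (A/T, transversion), 11 (C/T, transition), 13 (T/C, transition), 19 (T/C, transition), 21 (G/A, transition), 23 (T/C, transition), 25 (G/T, transversion), 30 (A/T, transversion), 31 (G/A, transition), 34 (G/T, transversion), 41 (T/C, transition).
Of the 11 differences, 7 transitions and 4 transversions, so Ti/Tv = 7/4 = 1.750.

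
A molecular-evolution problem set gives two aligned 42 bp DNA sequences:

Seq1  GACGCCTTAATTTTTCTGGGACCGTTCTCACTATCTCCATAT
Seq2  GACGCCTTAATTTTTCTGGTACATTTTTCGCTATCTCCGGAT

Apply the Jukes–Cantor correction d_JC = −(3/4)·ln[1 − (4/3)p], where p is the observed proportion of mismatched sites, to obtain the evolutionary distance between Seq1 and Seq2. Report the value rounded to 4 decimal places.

The sequences differ at positions 20 (G/T), 23 (C/A), 24 (G/T), 27 (C/T), 30 (A/G), 39 (A/G), 40 (T/G).
p = 7/42 = 0.166667.
d = −0.75 · ln(1 − (4/3)·0.166667) = −0.75 · ln(0.777777) = −0.75 · (-0.251315) = 0.1885.

0.1885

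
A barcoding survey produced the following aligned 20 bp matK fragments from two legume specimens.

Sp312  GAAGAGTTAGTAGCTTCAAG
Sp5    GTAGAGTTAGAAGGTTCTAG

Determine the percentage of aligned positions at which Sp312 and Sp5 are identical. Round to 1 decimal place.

Mismatches occur at site 2 (A↔T), site 11 (T↔A), site 14 (C↔G), site 18 (A↔T).
16 of the 20 sites match, so the percent identity is 16/20 × 100 = 80.0%.

80.0%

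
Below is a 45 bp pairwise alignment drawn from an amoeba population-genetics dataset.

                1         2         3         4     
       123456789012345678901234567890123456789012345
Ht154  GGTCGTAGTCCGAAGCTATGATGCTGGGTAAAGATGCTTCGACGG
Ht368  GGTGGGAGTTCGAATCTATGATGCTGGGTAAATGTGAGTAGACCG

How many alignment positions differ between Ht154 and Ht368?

The sequences differ at positions 4 (C/G), 6 (T/G), 10 (C/T), 15 (G/T), 33 (G/T), 34 (A/G), 37 (C/A), 38 (T/G), 40 (C/A), 44 (G/C).
That gives 10 mismatches out of 45 aligned sites, so the Hamming distance is 10.

10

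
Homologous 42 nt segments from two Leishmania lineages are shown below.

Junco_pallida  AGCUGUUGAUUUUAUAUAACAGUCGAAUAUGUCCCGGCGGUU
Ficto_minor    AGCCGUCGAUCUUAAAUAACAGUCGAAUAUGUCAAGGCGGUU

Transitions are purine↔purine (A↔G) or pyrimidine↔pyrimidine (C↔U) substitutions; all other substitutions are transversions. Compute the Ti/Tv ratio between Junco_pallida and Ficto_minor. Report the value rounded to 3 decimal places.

Differing sites — 4:U/C (Ti); 7:U/C (Ti); 11:U/C (Ti); 15:U/A (Tv); 34:C/A (Tv); 35:C/A (Tv).
Of the 6 differences, 3 transitions and 3 transversions, so Ti/Tv = 3/3 = 1.000.

1.000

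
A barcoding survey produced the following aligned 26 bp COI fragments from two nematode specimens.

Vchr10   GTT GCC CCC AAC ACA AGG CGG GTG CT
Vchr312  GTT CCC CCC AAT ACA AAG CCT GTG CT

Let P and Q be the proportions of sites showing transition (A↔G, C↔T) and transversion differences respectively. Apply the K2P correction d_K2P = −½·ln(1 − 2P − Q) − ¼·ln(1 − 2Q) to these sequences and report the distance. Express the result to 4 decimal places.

0.2224

Mismatches occur at site 4 (G/C, transversion), site 12 (C/T, transition), site 17 (G/A, transition), site 20 (G/C, transversion), site 21 (G/T, transversion).
Of the 5 differences, 2 transitions and 3 transversions over 26 sites: P = 2/26 = 0.076923, Q = 3/26 = 0.115385.
d = −0.5·ln(0.730769) − 0.25·ln(0.769230) = −0.5·(-0.313658) − 0.25·(-0.262365) = 0.2224.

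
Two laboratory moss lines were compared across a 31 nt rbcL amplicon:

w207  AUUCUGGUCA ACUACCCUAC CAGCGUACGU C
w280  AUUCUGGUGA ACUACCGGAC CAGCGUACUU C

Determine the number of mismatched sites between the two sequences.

4

Mismatches occur at site 9 (C↔G), site 17 (C↔G), site 18 (U↔G), site 29 (G↔U).
That gives 4 mismatches out of 31 aligned sites, so the Hamming distance is 4.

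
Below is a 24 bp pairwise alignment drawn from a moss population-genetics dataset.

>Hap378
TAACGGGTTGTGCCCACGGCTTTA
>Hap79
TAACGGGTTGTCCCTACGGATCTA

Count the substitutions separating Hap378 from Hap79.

4

The sequences differ at positions 12 (G/C), 15 (C/T), 20 (C/A), 22 (T/C).
That gives 4 mismatches out of 24 aligned sites, so the Hamming distance is 4.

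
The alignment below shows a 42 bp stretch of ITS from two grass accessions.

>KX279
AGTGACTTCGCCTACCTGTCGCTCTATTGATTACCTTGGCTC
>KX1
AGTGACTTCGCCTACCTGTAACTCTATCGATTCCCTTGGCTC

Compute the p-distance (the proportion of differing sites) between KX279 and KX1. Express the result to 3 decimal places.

0.095

Differing sites — 20:C/A; 21:G/A; 28:T/C; 33:A/C.
There are 4 differences over 42 sites, so p = 4/42 = 0.095.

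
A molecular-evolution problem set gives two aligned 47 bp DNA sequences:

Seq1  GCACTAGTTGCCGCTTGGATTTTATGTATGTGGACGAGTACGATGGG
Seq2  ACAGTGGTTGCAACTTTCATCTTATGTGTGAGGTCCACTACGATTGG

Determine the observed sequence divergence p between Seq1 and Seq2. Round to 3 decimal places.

0.298

The sequences differ at positions 1 (G/A), 4 (C/G), 6 (A/G), 12 (C/A), 13 (G/A), 17 (G/T), 18 (G/C), 21 (T/C), 28 (A/G), 31 (T/A), 34 (A/T), 36 (G/C), 38 (G/C), 45 (G/T).
There are 14 differences over 47 sites, so p = 14/47 = 0.298.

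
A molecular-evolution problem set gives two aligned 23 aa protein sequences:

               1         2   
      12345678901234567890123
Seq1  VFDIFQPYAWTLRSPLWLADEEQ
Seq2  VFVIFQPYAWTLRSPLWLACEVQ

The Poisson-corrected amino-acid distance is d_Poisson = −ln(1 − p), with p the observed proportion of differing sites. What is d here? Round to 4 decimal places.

Differing sites — 3:D/V; 20:D/C; 22:E/V.
p = 3/23 = 0.130435.
d = −ln(1 − 0.130435) = −ln(0.869565) = 0.1398.

0.1398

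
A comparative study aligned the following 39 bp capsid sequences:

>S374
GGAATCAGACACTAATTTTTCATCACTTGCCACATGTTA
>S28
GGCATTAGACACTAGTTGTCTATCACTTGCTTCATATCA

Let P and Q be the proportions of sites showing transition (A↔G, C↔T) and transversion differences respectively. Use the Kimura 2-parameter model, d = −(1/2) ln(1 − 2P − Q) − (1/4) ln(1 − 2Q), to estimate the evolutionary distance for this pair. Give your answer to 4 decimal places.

Mismatches occur at site 3 (A→C, transversion), site 6 (C→T, transition), site 15 (A→G, transition), site 18 (T→G, transversion), site 20 (T→C, transition), site 21 (C→T, transition), site 31 (C→T, transition), site 32 (A→T, transversion), site 36 (G→A, transition), site 38 (T→C, transition).
Of the 10 differences, 7 transitions and 3 transversions over 39 sites: P = 7/39 = 0.179487, Q = 3/39 = 0.076923.
d = −0.5·ln(0.564103) − 0.25·ln(0.846154) = −0.5·(-0.572518) − 0.25·(-0.167054) = 0.3280.

0.3280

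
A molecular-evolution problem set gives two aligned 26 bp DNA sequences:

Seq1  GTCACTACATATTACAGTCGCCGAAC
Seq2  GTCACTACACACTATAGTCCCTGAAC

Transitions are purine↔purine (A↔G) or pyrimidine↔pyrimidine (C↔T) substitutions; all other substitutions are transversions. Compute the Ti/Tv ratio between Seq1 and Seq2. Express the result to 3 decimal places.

4.000

Differing sites — 10:T/C (Ti); 12:T/C (Ti); 15:C/T (Ti); 20:G/C (Tv); 22:C/T (Ti).
Of the 5 differences, 4 transitions and 1 transversion, so Ti/Tv = 4/1 = 4.000.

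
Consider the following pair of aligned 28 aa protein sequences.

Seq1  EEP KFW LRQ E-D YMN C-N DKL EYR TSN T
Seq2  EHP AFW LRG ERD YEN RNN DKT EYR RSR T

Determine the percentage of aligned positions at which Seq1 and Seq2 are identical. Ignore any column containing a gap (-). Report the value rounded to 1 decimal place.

69.2%

Excluding the 2 gap columns leaves 26 comparable sites.
Mismatches occur at site 2 (E↔H), site 4 (K↔A), site 9 (Q↔G), site 14 (M↔E), site 16 (C↔R), site 21 (L↔T), site 25 (T↔R), site 27 (N↔R).
18 of the 26 comparable sites match, so the percent identity is 18/26 × 100 = 69.2%.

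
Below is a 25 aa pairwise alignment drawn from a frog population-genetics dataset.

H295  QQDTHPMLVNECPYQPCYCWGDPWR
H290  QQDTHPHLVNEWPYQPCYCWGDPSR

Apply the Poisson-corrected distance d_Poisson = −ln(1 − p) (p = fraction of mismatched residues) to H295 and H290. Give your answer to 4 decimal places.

0.1278

The sequences differ at positions 7 (M/H), 12 (C/W), 24 (W/S).
p = 3/25 = 0.120000.
d = −ln(1 − 0.120000) = −ln(0.880000) = 0.1278.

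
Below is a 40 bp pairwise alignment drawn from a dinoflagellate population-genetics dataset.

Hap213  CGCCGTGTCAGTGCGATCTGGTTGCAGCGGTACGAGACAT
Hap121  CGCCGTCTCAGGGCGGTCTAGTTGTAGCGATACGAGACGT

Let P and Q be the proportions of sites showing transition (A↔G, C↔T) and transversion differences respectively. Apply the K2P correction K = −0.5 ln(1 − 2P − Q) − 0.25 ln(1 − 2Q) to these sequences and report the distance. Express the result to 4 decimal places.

0.2047

The sequences differ at positions 7 (G/C, transversion), 12 (T/G, transversion), 16 (A/G, transition), 20 (G/A, transition), 25 (C/T, transition), 30 (G/A, transition), 39 (A/G, transition).
Of the 7 differences, 5 transitions and 2 transversions over 40 sites: P = 5/40 = 0.125000, Q = 2/40 = 0.050000.
d = −0.5·ln(0.700000) − 0.25·ln(0.900000) = −0.5·(-0.356675) − 0.25·(-0.105361) = 0.2047.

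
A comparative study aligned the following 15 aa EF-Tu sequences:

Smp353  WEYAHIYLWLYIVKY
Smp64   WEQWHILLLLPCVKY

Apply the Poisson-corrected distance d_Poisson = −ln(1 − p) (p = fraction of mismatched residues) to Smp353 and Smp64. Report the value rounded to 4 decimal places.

The sequences differ at positions 3 (Y/Q), 4 (A/W), 7 (Y/L), 9 (W/L), 11 (Y/P), 12 (I/C).
p = 6/15 = 0.400000.
d = −ln(1 − 0.400000) = −ln(0.600000) = 0.5108.

0.5108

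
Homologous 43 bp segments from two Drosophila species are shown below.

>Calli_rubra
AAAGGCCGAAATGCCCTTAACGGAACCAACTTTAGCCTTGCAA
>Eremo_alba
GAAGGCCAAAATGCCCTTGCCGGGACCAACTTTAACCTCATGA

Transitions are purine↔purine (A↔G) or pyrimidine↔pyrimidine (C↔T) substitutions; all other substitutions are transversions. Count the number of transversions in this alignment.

The sequences differ at positions 1 (A/G, transition), 8 (G/A, transition), 19 (A/G, transition), 20 (A/C, transversion), 24 (A/G, transition), 35 (G/A, transition), 39 (T/C, transition), 40 (G/A, transition), 41 (C/T, transition), 42 (A/G, transition).
Of the 10 differences, 9 transitions and 1 transversion, so the answer is 1.

1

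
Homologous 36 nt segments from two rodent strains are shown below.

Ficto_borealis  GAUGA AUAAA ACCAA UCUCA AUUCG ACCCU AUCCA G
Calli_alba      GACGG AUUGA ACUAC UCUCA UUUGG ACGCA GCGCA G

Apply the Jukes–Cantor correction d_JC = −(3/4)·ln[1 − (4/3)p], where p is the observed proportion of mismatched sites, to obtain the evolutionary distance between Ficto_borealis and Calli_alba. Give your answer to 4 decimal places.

0.4926

Differing sites — 3:U/C; 5:A/G; 8:A/U; 9:A/G; 13:C/U; 15:A/C; 21:A/U; 24:C/G; 28:C/G; 30:U/A; 31:A/G; 32:U/C; 33:C/G.
p = 13/36 = 0.361111.
d = −0.75 · ln(1 − (4/3)·0.361111) = −0.75 · ln(0.518519) = −0.75 · (-0.656779) = 0.4926.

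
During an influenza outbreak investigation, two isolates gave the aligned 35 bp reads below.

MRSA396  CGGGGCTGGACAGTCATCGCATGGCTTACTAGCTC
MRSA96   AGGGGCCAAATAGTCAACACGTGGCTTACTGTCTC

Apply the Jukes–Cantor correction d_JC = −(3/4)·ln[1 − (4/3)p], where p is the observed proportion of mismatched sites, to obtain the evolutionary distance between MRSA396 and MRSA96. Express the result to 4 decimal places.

The sequences differ at positions 1 (C/A), 7 (T/C), 8 (G/A), 9 (G/A), 11 (C/T), 17 (T/A), 19 (G/A), 21 (A/G), 31 (A/G), 32 (G/T).
p = 10/35 = 0.285714.
d = −0.75 · ln(1 − (4/3)·0.285714) = −0.75 · ln(0.619048) = −0.75 · (-0.479572) = 0.3597.

0.3597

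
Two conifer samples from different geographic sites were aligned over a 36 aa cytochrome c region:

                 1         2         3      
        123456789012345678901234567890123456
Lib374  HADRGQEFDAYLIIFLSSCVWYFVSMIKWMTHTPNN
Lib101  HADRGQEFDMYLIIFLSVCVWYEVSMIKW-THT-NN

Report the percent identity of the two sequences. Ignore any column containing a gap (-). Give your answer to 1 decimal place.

91.2%

Excluding the 2 gap columns leaves 34 comparable sites.
Mismatches occur at site 10 (A↔M), site 18 (S↔V), site 23 (F↔E).
31 of the 34 comparable sites match, so the percent identity is 31/34 × 100 = 91.2%.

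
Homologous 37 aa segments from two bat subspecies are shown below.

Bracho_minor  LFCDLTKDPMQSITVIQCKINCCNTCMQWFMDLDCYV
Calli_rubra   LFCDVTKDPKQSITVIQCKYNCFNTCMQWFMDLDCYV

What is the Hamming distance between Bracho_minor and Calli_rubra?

4

The sequences differ at positions 5 (L/V), 10 (M/K), 20 (I/Y), 23 (C/F).
That gives 4 mismatches out of 37 aligned sites, so the Hamming distance is 4.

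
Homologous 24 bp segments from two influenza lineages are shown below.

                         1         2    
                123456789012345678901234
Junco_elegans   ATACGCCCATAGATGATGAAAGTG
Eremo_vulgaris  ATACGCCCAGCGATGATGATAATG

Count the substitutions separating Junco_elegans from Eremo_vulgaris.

4

Mismatches occur at site 10 (T/G), site 11 (A/C), site 20 (A/T), site 22 (G/A).
That gives 4 mismatches out of 24 aligned sites, so the Hamming distance is 4.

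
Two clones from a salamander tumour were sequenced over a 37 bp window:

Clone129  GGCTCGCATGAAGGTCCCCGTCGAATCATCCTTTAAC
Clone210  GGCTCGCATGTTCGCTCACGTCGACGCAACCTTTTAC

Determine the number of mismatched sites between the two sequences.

The sequences differ at positions 11 (A/T), 12 (A/T), 13 (G/C), 15 (T/C), 16 (C/T), 18 (C/A), 25 (A/C), 26 (T/G), 29 (T/A), 35 (A/T).
That gives 10 mismatches out of 37 aligned sites, so the Hamming distance is 10.

10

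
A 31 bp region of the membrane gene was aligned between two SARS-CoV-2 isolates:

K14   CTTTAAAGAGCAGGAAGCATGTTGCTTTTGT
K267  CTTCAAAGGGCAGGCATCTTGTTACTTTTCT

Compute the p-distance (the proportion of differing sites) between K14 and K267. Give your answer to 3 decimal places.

0.226

Mismatches occur at site 4 (T↔C), site 9 (A↔G), site 15 (A↔C), site 17 (G↔T), site 19 (A↔T), site 24 (G↔A), site 30 (G↔C).
There are 7 differences over 31 sites, so p = 7/31 = 0.226.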